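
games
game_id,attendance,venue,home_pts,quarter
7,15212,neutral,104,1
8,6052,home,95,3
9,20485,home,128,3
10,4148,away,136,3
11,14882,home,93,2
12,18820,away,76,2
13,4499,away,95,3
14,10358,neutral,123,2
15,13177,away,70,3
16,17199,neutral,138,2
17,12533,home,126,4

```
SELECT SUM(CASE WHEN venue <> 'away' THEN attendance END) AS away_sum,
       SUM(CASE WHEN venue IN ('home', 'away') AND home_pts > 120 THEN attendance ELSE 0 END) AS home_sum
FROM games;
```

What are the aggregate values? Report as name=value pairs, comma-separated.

away_sum=96721, home_sum=37166

[away_sum: venue <> 'away']
game_id=7: ✓ → 15212
game_id=8: ✓ → 6052
game_id=9: ✓ → 20485
game_id=10: ✗
game_id=11: ✓ → 14882
game_id=12: ✗
game_id=13: ✗
game_id=14: ✓ → 10358
game_id=15: ✗
game_id=16: ✓ → 17199
game_id=17: ✓ → 12533
away_sum = 15212 + 6052 + 20485 + 14882 + 10358 + 17199 + 12533 = 96721
—
[home_sum: venue IN ('home', 'away') AND home_pts > 120]
game_id=7: ✗
game_id=8: ✗
game_id=9: ✓ → 20485
game_id=10: ✓ → 4148
game_id=11: ✗
game_id=12: ✗
game_id=13: ✗
game_id=14: ✗
game_id=15: ✗
game_id=16: ✗
game_id=17: ✓ → 12533
home_sum = 20485 + 4148 + 12533 = 37166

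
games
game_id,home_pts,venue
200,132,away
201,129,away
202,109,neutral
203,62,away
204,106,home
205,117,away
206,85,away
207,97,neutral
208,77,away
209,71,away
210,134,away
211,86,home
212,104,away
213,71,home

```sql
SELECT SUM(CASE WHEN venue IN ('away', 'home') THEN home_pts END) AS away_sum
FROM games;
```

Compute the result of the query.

game_id=200: ✓ → 132
game_id=201: ✓ → 129
game_id=202: ✗
game_id=203: ✓ → 62
game_id=204: ✓ → 106
game_id=205: ✓ → 117
game_id=206: ✓ → 85
game_id=207: ✗
game_id=208: ✓ → 77
game_id=209: ✓ → 71
game_id=210: ✓ → 134
game_id=211: ✓ → 86
game_id=212: ✓ → 104
game_id=213: ✓ → 71
away_sum = 132 + 129 + 62 + 106 + 117 + 85 + 77 + 71 + 134 + 86 + 104 + 71 = 1174

1174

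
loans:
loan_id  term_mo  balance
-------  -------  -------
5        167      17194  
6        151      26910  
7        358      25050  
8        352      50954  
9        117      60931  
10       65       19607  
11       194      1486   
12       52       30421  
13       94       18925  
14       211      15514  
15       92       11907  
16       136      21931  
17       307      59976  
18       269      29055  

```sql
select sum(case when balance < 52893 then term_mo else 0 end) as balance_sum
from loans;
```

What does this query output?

2141

loan_id=5: ✓ → 167
loan_id=6: ✓ → 151
loan_id=7: ✓ → 358
loan_id=8: ✓ → 352
loan_id=9: ✗
loan_id=10: ✓ → 65
loan_id=11: ✓ → 194
loan_id=12: ✓ → 52
loan_id=13: ✓ → 94
loan_id=14: ✓ → 211
loan_id=15: ✓ → 92
loan_id=16: ✓ → 136
loan_id=17: ✗
loan_id=18: ✓ → 269
balance_sum = 167 + 151 + 358 + 352 + 65 + 194 + 52 + 94 + 211 + 92 + 136 + 269 = 2141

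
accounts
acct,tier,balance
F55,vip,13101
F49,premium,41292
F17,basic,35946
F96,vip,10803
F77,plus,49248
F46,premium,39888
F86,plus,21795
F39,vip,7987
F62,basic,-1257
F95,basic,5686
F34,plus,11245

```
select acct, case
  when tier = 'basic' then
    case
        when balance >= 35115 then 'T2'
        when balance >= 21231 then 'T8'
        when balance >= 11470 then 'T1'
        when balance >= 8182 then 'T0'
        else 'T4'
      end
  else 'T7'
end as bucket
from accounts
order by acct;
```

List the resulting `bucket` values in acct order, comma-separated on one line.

T2, T7, T7, T7, T7, T7, T4, T7, T7, T4, T7

acct=F17: tier='basic' → inner[balance >= 35115] → T2
acct=F34: tier='plus' → outer ELSE → T7
acct=F39: tier='vip' → outer ELSE → T7
acct=F46: tier='premium' → outer ELSE → T7
acct=F49: tier='premium' → outer ELSE → T7
acct=F55: tier='vip' → outer ELSE → T7
acct=F62: tier='basic' → inner[ELSE] → T4
acct=F77: tier='plus' → outer ELSE → T7
acct=F86: tier='plus' → outer ELSE → T7
acct=F95: tier='basic' → inner[ELSE] → T4
acct=F96: tier='vip' → outer ELSE → T7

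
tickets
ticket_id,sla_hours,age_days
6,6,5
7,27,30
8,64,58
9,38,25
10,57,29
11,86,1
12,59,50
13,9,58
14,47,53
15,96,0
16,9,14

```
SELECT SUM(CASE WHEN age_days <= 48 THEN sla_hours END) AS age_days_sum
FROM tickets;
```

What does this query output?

319

ticket_id=6: ✓ → 6
ticket_id=7: ✓ → 27
ticket_id=8: ✗
ticket_id=9: ✓ → 38
ticket_id=10: ✓ → 57
ticket_id=11: ✓ → 86
ticket_id=12: ✗
ticket_id=13: ✗
ticket_id=14: ✗
ticket_id=15: ✓ → 96
ticket_id=16: ✓ → 9
age_days_sum = 6 + 27 + 38 + 57 + 86 + 96 + 9 = 319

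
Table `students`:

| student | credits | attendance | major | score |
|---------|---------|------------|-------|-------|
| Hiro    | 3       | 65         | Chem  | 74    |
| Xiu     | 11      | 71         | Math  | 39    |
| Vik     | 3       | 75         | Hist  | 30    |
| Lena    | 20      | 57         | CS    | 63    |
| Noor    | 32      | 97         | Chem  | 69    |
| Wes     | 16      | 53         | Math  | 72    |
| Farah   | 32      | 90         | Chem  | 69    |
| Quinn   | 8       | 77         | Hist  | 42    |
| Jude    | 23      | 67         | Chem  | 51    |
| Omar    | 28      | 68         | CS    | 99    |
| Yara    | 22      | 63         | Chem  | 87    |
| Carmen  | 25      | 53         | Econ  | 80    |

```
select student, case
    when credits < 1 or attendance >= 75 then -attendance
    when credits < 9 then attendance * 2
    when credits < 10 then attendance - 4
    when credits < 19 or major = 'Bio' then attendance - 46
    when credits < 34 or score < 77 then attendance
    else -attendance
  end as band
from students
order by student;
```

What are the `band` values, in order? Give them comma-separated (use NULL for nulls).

student=Carmen: credits < 34 or score < 77 → 53
student=Farah: credits < 1 or attendance >= 75 → -90
student=Hiro: credits < 9 → 130
student=Jude: credits < 34 or score < 77 → 67
student=Lena: credits < 34 or score < 77 → 57
student=Noor: credits < 1 or attendance >= 75 → -97
student=Omar: credits < 34 or score < 77 → 68
student=Quinn: credits < 1 or attendance >= 75 → -77
student=Vik: credits < 1 or attendance >= 75 → -75
student=Wes: credits < 19 or major = 'Bio' → 7
student=Xiu: credits < 19 or major = 'Bio' → 25
student=Yara: credits < 34 or score < 77 → 63

53, -90, 130, 67, 57, -97, 68, -77, -75, 7, 25, 63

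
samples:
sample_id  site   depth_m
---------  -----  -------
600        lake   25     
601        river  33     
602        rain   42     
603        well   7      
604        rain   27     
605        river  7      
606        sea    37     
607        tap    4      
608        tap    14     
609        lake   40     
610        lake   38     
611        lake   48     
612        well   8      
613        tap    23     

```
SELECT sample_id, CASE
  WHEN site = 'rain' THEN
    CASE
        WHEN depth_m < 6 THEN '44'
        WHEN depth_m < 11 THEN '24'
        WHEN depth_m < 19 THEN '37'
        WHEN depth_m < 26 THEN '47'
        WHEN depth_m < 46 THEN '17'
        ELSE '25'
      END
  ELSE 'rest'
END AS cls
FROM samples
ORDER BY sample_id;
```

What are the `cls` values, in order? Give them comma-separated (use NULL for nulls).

sample_id=600: site='lake' → outer ELSE → rest
sample_id=601: site='river' → outer ELSE → rest
sample_id=602: site='rain' → inner[depth_m < 46] → 17
sample_id=603: site='well' → outer ELSE → rest
sample_id=604: site='rain' → inner[depth_m < 46] → 17
sample_id=605: site='river' → outer ELSE → rest
sample_id=606: site='sea' → outer ELSE → rest
sample_id=607: site='tap' → outer ELSE → rest
sample_id=608: site='tap' → outer ELSE → rest
sample_id=609: site='lake' → outer ELSE → rest
sample_id=610: site='lake' → outer ELSE → rest
sample_id=611: site='lake' → outer ELSE → rest
sample_id=612: site='well' → outer ELSE → rest
sample_id=613: site='tap' → outer ELSE → rest

rest, rest, 17, rest, 17, rest, rest, rest, rest, rest, rest, rest, rest, rest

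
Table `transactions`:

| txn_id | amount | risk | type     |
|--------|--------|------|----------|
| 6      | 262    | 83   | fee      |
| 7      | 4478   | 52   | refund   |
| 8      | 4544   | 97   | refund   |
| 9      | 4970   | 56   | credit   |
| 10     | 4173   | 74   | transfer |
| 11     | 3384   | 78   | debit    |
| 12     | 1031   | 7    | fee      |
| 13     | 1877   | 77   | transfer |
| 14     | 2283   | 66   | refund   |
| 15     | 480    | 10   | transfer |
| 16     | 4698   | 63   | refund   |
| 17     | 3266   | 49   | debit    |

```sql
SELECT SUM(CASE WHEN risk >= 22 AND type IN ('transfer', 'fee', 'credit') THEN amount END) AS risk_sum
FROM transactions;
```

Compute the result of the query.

txn_id=6: ✓ → 262
txn_id=7: ✗
txn_id=8: ✗
txn_id=9: ✓ → 4970
txn_id=10: ✓ → 4173
txn_id=11: ✗
txn_id=12: ✗
txn_id=13: ✓ → 1877
txn_id=14: ✗
txn_id=15: ✗
txn_id=16: ✗
txn_id=17: ✗
risk_sum = 262 + 4970 + 4173 + 1877 = 11282

11282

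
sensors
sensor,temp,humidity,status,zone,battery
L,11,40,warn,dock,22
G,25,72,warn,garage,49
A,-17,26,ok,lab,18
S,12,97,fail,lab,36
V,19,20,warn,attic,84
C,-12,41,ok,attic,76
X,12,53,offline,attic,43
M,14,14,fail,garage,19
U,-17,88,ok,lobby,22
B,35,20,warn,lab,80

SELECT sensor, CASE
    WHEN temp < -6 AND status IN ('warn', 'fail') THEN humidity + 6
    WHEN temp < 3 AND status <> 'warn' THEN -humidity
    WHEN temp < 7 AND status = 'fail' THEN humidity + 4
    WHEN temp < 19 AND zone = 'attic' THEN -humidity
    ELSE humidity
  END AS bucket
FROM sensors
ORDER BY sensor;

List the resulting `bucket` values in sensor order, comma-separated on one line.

-26, 20, -41, 72, 40, 14, 97, -88, 20, -53

sensor=A: temp < 3 AND status <> 'warn' → -26
sensor=B: ELSE → 20
sensor=C: temp < 3 AND status <> 'warn' → -41
sensor=G: ELSE → 72
sensor=L: ELSE → 40
sensor=M: ELSE → 14
sensor=S: ELSE → 97
sensor=U: temp < 3 AND status <> 'warn' → -88
sensor=V: ELSE → 20
sensor=X: temp < 19 AND zone = 'attic' → -53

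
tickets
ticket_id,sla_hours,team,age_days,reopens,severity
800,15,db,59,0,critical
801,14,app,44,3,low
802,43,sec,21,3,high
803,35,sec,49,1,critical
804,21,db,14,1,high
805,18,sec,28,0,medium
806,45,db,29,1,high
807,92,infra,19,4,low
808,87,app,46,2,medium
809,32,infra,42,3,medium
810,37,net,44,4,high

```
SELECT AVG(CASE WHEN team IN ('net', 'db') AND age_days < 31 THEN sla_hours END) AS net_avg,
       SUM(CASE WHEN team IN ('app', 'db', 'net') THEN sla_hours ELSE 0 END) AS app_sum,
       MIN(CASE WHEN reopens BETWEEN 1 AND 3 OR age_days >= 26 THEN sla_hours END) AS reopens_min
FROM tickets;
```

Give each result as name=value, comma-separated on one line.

net_avg=33, app_sum=219, reopens_min=14

[net_avg: team IN ('net', 'db') AND age_days < 31]
ticket_id=800: ✗
ticket_id=801: ✗
ticket_id=802: ✗
ticket_id=803: ✗
ticket_id=804: ✓ → 21
ticket_id=805: ✗
ticket_id=806: ✓ → 45
ticket_id=807: ✗
ticket_id=808: ✗
ticket_id=809: ✗
ticket_id=810: ✗
net_avg = (21 + 45) / 2 = 33
—
[app_sum: team IN ('app', 'db', 'net')]
ticket_id=800: ✓ → 15
ticket_id=801: ✓ → 14
ticket_id=802: ✗
ticket_id=803: ✗
ticket_id=804: ✓ → 21
ticket_id=805: ✗
ticket_id=806: ✓ → 45
ticket_id=807: ✗
ticket_id=808: ✓ → 87
ticket_id=809: ✗
ticket_id=810: ✓ → 37
app_sum = 15 + 14 + 21 + 45 + 87 + 37 = 219
—
[reopens_min: reopens BETWEEN 1 AND 3 OR age_days >= 26]
ticket_id=800: ✓ → 15
ticket_id=801: ✓ → 14
ticket_id=802: ✓ → 43
ticket_id=803: ✓ → 35
ticket_id=804: ✓ → 21
ticket_id=805: ✓ → 18
ticket_id=806: ✓ → 45
ticket_id=807: ✗
ticket_id=808: ✓ → 87
ticket_id=809: ✓ → 32
ticket_id=810: ✓ → 37
reopens_min = MIN(15, 14, 43, 35, 21, 18, 45, 87, 32, 37) = 14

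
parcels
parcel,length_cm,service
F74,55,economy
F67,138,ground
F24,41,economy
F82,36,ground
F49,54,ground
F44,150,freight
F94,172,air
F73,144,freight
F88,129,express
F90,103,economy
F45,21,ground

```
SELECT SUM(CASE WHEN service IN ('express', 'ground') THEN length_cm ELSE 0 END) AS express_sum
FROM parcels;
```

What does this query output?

378

parcel=F74: ✗
parcel=F67: ✓ → 138
parcel=F24: ✗
parcel=F82: ✓ → 36
parcel=F49: ✓ → 54
parcel=F44: ✗
parcel=F94: ✗
parcel=F73: ✗
parcel=F88: ✓ → 129
parcel=F90: ✗
parcel=F45: ✓ → 21
express_sum = 138 + 36 + 54 + 129 + 21 = 378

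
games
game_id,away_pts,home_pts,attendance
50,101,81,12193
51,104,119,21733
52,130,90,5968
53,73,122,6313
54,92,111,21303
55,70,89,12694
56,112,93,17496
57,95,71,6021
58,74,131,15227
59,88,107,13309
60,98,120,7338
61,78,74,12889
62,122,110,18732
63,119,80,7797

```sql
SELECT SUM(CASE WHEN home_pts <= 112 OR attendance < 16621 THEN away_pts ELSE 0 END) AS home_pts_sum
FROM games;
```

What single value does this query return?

1252

game_id=50: ✓ → 101
game_id=51: ✗
game_id=52: ✓ → 130
game_id=53: ✓ → 73
game_id=54: ✓ → 92
game_id=55: ✓ → 70
game_id=56: ✓ → 112
game_id=57: ✓ → 95
game_id=58: ✓ → 74
game_id=59: ✓ → 88
game_id=60: ✓ → 98
game_id=61: ✓ → 78
game_id=62: ✓ → 122
game_id=63: ✓ → 119
home_pts_sum = 101 + 130 + 73 + 92 + 70 + 112 + 95 + 74 + 88 + 98 + 78 + 122 + 119 = 1252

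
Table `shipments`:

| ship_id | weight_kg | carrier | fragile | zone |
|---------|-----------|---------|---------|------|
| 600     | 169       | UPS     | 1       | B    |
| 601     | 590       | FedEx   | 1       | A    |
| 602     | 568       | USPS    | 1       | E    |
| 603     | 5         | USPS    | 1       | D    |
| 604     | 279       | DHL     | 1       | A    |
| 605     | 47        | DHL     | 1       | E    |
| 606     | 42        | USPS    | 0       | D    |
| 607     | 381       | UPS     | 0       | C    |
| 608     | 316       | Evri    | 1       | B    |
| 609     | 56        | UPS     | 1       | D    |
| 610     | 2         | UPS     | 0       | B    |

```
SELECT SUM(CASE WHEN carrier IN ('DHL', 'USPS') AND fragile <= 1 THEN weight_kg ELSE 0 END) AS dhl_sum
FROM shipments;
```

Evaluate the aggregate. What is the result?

ship_id=600: ✗
ship_id=601: ✗
ship_id=602: ✓ → 568
ship_id=603: ✓ → 5
ship_id=604: ✓ → 279
ship_id=605: ✓ → 47
ship_id=606: ✓ → 42
ship_id=607: ✗
ship_id=608: ✗
ship_id=609: ✗
ship_id=610: ✗
dhl_sum = 568 + 5 + 279 + 47 + 42 = 941

941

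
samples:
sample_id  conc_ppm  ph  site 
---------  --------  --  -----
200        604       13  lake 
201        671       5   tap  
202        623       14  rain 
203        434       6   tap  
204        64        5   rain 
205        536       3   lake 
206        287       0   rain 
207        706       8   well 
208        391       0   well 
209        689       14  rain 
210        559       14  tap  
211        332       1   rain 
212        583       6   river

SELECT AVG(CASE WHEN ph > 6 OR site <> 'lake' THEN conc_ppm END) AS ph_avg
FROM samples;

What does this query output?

sample_id=200: ✓ → 604
sample_id=201: ✓ → 671
sample_id=202: ✓ → 623
sample_id=203: ✓ → 434
sample_id=204: ✓ → 64
sample_id=205: ✗
sample_id=206: ✓ → 287
sample_id=207: ✓ → 706
sample_id=208: ✓ → 391
sample_id=209: ✓ → 689
sample_id=210: ✓ → 559
sample_id=211: ✓ → 332
sample_id=212: ✓ → 583
ph_avg = (604 + 671 + 623 + 434 + 64 + 287 + 706 + 391 + 689 + 559 + 332 + 583) / 12 = 495.25

495.25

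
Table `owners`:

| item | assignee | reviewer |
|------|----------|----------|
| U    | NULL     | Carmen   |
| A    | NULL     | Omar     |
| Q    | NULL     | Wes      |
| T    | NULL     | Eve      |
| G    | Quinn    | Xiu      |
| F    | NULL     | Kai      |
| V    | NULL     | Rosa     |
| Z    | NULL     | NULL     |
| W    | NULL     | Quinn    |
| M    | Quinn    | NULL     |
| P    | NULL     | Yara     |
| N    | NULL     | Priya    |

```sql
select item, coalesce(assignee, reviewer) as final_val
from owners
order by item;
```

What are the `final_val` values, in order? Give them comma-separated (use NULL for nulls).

item=A: assignee=NULL, reviewer=Omar → Omar
item=F: assignee=NULL, reviewer=Kai → Kai
item=G: assignee=Quinn → Quinn
item=M: assignee=Quinn → Quinn
item=N: assignee=NULL, reviewer=Priya → Priya
item=P: assignee=NULL, reviewer=Yara → Yara
item=Q: assignee=NULL, reviewer=Wes → Wes
item=T: assignee=NULL, reviewer=Eve → Eve
item=U: assignee=NULL, reviewer=Carmen → Carmen
item=V: assignee=NULL, reviewer=Rosa → Rosa
item=W: assignee=NULL, reviewer=Quinn → Quinn
item=Z: assignee=NULL, reviewer=NULL (all NULL) → NULL

Omar, Kai, Quinn, Quinn, Priya, Yara, Wes, Eve, Carmen, Rosa, Quinn, NULL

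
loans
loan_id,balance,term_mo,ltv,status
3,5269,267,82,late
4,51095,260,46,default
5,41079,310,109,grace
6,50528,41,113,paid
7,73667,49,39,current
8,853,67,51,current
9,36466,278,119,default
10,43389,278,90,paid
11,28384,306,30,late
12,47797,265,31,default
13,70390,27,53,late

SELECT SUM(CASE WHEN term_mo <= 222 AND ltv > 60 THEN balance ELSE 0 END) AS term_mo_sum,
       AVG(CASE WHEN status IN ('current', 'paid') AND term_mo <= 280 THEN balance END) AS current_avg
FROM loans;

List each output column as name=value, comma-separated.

[term_mo_sum: term_mo <= 222 AND ltv > 60]
loan_id=3: ✗
loan_id=4: ✗
loan_id=5: ✗
loan_id=6: ✓ → 50528
loan_id=7: ✗
loan_id=8: ✗
loan_id=9: ✗
loan_id=10: ✗
loan_id=11: ✗
loan_id=12: ✗
loan_id=13: ✗
term_mo_sum = 50528
—
[current_avg: status IN ('current', 'paid') AND term_mo <= 280]
loan_id=3: ✗
loan_id=4: ✗
loan_id=5: ✗
loan_id=6: ✓ → 50528
loan_id=7: ✓ → 73667
loan_id=8: ✓ → 853
loan_id=9: ✗
loan_id=10: ✓ → 43389
loan_id=11: ✗
loan_id=12: ✗
loan_id=13: ✗
current_avg = (50528 + 73667 + 853 + 43389) / 4 = 42109.25

term_mo_sum=50528, current_avg=42109.25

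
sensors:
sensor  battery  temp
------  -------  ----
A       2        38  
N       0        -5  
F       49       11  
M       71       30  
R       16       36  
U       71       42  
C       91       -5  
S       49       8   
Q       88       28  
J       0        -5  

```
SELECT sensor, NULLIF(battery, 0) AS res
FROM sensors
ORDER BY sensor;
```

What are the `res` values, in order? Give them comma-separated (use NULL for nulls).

sensor=A: battery=2 vs 0: differ → 2
sensor=C: battery=91 vs 0: differ → 91
sensor=F: battery=49 vs 0: differ → 49
sensor=J: battery=0 vs 0: equal → NULL
sensor=M: battery=71 vs 0: differ → 71
sensor=N: battery=0 vs 0: equal → NULL
sensor=Q: battery=88 vs 0: differ → 88
sensor=R: battery=16 vs 0: differ → 16
sensor=S: battery=49 vs 0: differ → 49
sensor=U: battery=71 vs 0: differ → 71

2, 91, 49, NULL, 71, NULL, 88, 16, 49, 71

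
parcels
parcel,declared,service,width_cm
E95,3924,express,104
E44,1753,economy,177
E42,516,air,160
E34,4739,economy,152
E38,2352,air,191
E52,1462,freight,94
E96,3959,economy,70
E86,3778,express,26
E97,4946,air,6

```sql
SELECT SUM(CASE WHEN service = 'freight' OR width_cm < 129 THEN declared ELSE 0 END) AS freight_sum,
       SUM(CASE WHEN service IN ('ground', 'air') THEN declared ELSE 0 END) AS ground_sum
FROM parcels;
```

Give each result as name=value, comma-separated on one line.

[freight_sum: service = 'freight' OR width_cm < 129]
parcel=E95: ✓ → 3924
parcel=E44: ✗
parcel=E42: ✗
parcel=E34: ✗
parcel=E38: ✗
parcel=E52: ✓ → 1462
parcel=E96: ✓ → 3959
parcel=E86: ✓ → 3778
parcel=E97: ✓ → 4946
freight_sum = 3924 + 1462 + 3959 + 3778 + 4946 = 18069
—
[ground_sum: service IN ('ground', 'air')]
parcel=E95: ✗
parcel=E44: ✗
parcel=E42: ✓ → 516
parcel=E34: ✗
parcel=E38: ✓ → 2352
parcel=E52: ✗
parcel=E96: ✗
parcel=E86: ✗
parcel=E97: ✓ → 4946
ground_sum = 516 + 2352 + 4946 = 7814

freight_sum=18069, ground_sum=7814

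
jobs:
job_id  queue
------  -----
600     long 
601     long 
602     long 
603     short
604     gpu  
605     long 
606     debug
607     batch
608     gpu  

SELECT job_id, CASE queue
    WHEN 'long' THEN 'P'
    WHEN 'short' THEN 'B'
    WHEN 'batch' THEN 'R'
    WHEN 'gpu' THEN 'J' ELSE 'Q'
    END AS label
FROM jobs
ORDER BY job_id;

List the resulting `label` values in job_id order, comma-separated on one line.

job_id=600: queue='long' → P
job_id=601: queue='long' → P
job_id=602: queue='long' → P
job_id=603: queue='short' → B
job_id=604: queue='gpu' → J
job_id=605: queue='long' → P
job_id=606: ELSE → Q
job_id=607: queue='batch' → R
job_id=608: queue='gpu' → J

P, P, P, B, J, P, Q, R, J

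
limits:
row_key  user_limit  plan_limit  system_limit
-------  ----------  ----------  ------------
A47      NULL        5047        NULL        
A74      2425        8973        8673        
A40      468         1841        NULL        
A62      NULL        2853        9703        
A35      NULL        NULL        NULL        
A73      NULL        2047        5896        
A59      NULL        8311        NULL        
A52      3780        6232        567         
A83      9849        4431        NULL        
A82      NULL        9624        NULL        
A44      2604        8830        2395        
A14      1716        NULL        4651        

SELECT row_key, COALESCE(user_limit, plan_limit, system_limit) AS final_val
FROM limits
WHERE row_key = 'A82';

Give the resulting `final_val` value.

row_key = A82: user_limit=NULL, plan_limit=9624, system_limit=NULL.
user_limit=NULL, plan_limit=9624 → 9624

9624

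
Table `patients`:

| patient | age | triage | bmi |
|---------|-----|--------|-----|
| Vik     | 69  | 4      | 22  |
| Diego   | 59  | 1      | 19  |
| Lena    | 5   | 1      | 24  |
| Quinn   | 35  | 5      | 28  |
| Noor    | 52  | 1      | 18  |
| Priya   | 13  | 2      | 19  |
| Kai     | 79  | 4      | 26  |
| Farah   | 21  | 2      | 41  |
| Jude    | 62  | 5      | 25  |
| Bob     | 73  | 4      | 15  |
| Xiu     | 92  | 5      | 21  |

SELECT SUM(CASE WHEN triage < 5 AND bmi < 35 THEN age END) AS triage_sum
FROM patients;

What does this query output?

patient=Vik: ✓ → 69
patient=Diego: ✓ → 59
patient=Lena: ✓ → 5
patient=Quinn: ✗
patient=Noor: ✓ → 52
patient=Priya: ✓ → 13
patient=Kai: ✓ → 79
patient=Farah: ✗
patient=Jude: ✗
patient=Bob: ✓ → 73
patient=Xiu: ✗
triage_sum = 69 + 59 + 5 + 52 + 13 + 79 + 73 = 350

350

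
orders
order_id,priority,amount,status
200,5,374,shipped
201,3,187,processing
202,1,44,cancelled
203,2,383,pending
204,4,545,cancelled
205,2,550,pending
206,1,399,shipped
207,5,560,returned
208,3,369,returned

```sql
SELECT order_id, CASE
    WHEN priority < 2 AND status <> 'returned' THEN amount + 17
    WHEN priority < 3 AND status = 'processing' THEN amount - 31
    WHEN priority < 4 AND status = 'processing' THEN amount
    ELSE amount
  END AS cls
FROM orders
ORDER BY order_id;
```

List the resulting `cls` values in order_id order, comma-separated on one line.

374, 187, 61, 383, 545, 550, 416, 560, 369

order_id=200: ELSE → 374
order_id=201: priority < 4 AND status = 'processing' → 187
order_id=202: priority < 2 AND status <> 'returned' → 61
order_id=203: ELSE → 383
order_id=204: ELSE → 545
order_id=205: ELSE → 550
order_id=206: priority < 2 AND status <> 'returned' → 416
order_id=207: ELSE → 560
order_id=208: ELSE → 369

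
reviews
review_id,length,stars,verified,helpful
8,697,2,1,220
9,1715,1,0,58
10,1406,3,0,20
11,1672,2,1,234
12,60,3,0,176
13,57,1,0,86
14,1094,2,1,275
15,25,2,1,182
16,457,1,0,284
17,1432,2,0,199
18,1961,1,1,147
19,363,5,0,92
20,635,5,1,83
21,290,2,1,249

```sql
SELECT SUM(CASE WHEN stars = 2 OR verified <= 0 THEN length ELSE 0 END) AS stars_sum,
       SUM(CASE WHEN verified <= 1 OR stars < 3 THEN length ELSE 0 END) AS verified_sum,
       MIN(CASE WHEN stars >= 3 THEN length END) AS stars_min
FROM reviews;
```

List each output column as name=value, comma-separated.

stars_sum=9268, verified_sum=11864, stars_min=60

[stars_sum: stars = 2 OR verified <= 0]
review_id=8: ✓ → 697
review_id=9: ✓ → 1715
review_id=10: ✓ → 1406
review_id=11: ✓ → 1672
review_id=12: ✓ → 60
review_id=13: ✓ → 57
review_id=14: ✓ → 1094
review_id=15: ✓ → 25
review_id=16: ✓ → 457
review_id=17: ✓ → 1432
review_id=18: ✗
review_id=19: ✓ → 363
review_id=20: ✗
review_id=21: ✓ → 290
stars_sum = 697 + 1715 + 1406 + 1672 + 60 + 57 + 1094 + 25 + 457 + 1432 + 363 + 290 = 9268
—
[verified_sum: verified <= 1 OR stars < 3]
review_id=8: ✓ → 697
review_id=9: ✓ → 1715
review_id=10: ✓ → 1406
review_id=11: ✓ → 1672
review_id=12: ✓ → 60
review_id=13: ✓ → 57
review_id=14: ✓ → 1094
review_id=15: ✓ → 25
review_id=16: ✓ → 457
review_id=17: ✓ → 1432
review_id=18: ✓ → 1961
review_id=19: ✓ → 363
review_id=20: ✓ → 635
review_id=21: ✓ → 290
verified_sum = 697 + 1715 + 1406 + 1672 + 60 + 57 + 1094 + 25 + 457 + 1432 + 1961 + 363 + 635 + 290 = 11864
—
[stars_min: stars >= 3]
review_id=8: ✗
review_id=9: ✗
review_id=10: ✓ → 1406
review_id=11: ✗
review_id=12: ✓ → 60
review_id=13: ✗
review_id=14: ✗
review_id=15: ✗
review_id=16: ✗
review_id=17: ✗
review_id=18: ✗
review_id=19: ✓ → 363
review_id=20: ✓ → 635
review_id=21: ✗
stars_min = MIN(1406, 60, 363, 635) = 60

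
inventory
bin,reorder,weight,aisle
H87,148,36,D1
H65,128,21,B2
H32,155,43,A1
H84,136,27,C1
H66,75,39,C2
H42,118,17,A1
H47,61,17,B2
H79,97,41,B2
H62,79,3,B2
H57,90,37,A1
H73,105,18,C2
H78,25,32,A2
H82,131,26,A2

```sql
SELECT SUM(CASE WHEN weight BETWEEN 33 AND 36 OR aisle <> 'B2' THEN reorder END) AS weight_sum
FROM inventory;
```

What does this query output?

bin=H87: ✓ → 148
bin=H65: ✗
bin=H32: ✓ → 155
bin=H84: ✓ → 136
bin=H66: ✓ → 75
bin=H42: ✓ → 118
bin=H47: ✗
bin=H79: ✗
bin=H62: ✗
bin=H57: ✓ → 90
bin=H73: ✓ → 105
bin=H78: ✓ → 25
bin=H82: ✓ → 131
weight_sum = 148 + 155 + 136 + 75 + 118 + 90 + 105 + 25 + 131 = 983

983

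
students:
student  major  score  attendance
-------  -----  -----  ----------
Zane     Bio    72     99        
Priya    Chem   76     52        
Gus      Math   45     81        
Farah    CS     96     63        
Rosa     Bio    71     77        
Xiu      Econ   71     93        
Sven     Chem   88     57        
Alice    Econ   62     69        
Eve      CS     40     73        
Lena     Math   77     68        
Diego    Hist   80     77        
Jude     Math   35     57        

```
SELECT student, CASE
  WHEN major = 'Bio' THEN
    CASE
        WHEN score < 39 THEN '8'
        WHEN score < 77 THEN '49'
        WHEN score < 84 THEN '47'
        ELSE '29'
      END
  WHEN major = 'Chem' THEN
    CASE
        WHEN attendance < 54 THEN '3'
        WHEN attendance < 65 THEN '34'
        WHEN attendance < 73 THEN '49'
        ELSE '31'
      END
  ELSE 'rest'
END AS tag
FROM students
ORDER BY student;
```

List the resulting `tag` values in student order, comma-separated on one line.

student=Alice: major='Econ' → outer ELSE → rest
student=Diego: major='Hist' → outer ELSE → rest
student=Eve: major='CS' → outer ELSE → rest
student=Farah: major='CS' → outer ELSE → rest
student=Gus: major='Math' → outer ELSE → rest
student=Jude: major='Math' → outer ELSE → rest
student=Lena: major='Math' → outer ELSE → rest
student=Priya: major='Chem' → inner[attendance < 54] → 3
student=Rosa: major='Bio' → inner[score < 77] → 49
student=Sven: major='Chem' → inner[attendance < 65] → 34
student=Xiu: major='Econ' → outer ELSE → rest
student=Zane: major='Bio' → inner[score < 77] → 49

rest, rest, rest, rest, rest, rest, rest, 3, 49, 34, rest, 49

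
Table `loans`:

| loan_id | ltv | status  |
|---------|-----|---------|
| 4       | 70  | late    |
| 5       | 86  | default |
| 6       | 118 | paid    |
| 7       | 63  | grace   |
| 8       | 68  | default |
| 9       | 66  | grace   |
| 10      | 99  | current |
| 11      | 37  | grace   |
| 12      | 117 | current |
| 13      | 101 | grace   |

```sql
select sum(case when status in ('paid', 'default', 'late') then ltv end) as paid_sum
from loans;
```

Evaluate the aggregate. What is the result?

342

loan_id=4: ✓ → 70
loan_id=5: ✓ → 86
loan_id=6: ✓ → 118
loan_id=7: ✗
loan_id=8: ✓ → 68
loan_id=9: ✗
loan_id=10: ✗
loan_id=11: ✗
loan_id=12: ✗
loan_id=13: ✗
paid_sum = 70 + 86 + 118 + 68 = 342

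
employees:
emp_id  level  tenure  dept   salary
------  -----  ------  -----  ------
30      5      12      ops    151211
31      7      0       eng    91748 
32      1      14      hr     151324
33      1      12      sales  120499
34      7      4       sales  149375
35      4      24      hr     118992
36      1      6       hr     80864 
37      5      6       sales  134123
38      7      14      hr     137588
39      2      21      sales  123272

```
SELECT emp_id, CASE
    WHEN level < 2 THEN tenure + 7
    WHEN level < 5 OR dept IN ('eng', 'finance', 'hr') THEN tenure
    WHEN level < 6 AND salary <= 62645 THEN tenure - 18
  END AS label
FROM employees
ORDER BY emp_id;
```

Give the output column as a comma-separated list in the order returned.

emp_id=30: (no match → NULL) → NULL
emp_id=31: level < 5 OR dept IN ('eng', 'finance', 'hr') → 0
emp_id=32: level < 2 → 21
emp_id=33: level < 2 → 19
emp_id=34: (no match → NULL) → NULL
emp_id=35: level < 5 OR dept IN ('eng', 'finance', 'hr') → 24
emp_id=36: level < 2 → 13
emp_id=37: (no match → NULL) → NULL
emp_id=38: level < 5 OR dept IN ('eng', 'finance', 'hr') → 14
emp_id=39: level < 5 OR dept IN ('eng', 'finance', 'hr') → 21

NULL, 0, 21, 19, NULL, 24, 13, NULL, 14, 21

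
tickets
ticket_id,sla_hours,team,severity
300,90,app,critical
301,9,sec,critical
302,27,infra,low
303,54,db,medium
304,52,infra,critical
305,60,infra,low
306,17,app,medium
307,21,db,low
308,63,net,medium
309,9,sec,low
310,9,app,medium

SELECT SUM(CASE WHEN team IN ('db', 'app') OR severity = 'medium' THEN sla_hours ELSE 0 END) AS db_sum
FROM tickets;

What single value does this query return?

254

ticket_id=300: ✓ → 90
ticket_id=301: ✗
ticket_id=302: ✗
ticket_id=303: ✓ → 54
ticket_id=304: ✗
ticket_id=305: ✗
ticket_id=306: ✓ → 17
ticket_id=307: ✓ → 21
ticket_id=308: ✓ → 63
ticket_id=309: ✗
ticket_id=310: ✓ → 9
db_sum = 90 + 54 + 17 + 21 + 63 + 9 = 254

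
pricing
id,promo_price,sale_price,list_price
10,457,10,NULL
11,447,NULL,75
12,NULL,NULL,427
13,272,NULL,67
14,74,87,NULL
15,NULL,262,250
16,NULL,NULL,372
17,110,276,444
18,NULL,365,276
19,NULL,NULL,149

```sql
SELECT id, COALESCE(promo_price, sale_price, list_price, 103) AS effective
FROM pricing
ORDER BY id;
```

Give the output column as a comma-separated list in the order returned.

457, 447, 427, 272, 74, 262, 372, 110, 365, 149

id=10: promo_price=457 → 457
id=11: promo_price=447 → 447
id=12: promo_price=NULL, sale_price=NULL, list_price=427 → 427
id=13: promo_price=272 → 272
id=14: promo_price=74 → 74
id=15: promo_price=NULL, sale_price=262 → 262
id=16: promo_price=NULL, sale_price=NULL, list_price=372 → 372
id=17: promo_price=110 → 110
id=18: promo_price=NULL, sale_price=365 → 365
id=19: promo_price=NULL, sale_price=NULL, list_price=149 → 149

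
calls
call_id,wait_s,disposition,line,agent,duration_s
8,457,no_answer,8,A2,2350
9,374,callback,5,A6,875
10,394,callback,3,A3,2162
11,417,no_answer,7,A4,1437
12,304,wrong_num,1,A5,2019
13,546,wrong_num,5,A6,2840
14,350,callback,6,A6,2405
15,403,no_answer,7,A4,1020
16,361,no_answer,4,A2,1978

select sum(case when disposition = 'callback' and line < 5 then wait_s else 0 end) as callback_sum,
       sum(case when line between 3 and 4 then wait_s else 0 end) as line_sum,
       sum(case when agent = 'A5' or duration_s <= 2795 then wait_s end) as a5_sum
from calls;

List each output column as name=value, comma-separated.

callback_sum=394, line_sum=755, a5_sum=3060

[callback_sum: disposition = 'callback' and line < 5]
call_id=8: ✗
call_id=9: ✗
call_id=10: ✓ → 394
call_id=11: ✗
call_id=12: ✗
call_id=13: ✗
call_id=14: ✗
call_id=15: ✗
call_id=16: ✗
callback_sum = 394
—
[line_sum: line between 3 and 4]
call_id=8: ✗
call_id=9: ✗
call_id=10: ✓ → 394
call_id=11: ✗
call_id=12: ✗
call_id=13: ✗
call_id=14: ✗
call_id=15: ✗
call_id=16: ✓ → 361
line_sum = 394 + 361 = 755
—
[a5_sum: agent = 'A5' or duration_s <= 2795]
call_id=8: ✓ → 457
call_id=9: ✓ → 374
call_id=10: ✓ → 394
call_id=11: ✓ → 417
call_id=12: ✓ → 304
call_id=13: ✗
call_id=14: ✓ → 350
call_id=15: ✓ → 403
call_id=16: ✓ → 361
a5_sum = 457 + 374 + 394 + 417 + 304 + 350 + 403 + 361 = 3060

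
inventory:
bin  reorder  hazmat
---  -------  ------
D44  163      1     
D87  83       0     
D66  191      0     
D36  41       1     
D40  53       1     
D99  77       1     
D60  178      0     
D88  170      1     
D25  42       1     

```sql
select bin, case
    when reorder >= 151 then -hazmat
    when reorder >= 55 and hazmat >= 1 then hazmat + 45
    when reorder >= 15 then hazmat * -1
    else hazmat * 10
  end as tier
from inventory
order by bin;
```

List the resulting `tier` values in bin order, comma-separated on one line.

bin=D25: reorder >= 15 → -1
bin=D36: reorder >= 15 → -1
bin=D40: reorder >= 15 → -1
bin=D44: reorder >= 151 → -1
bin=D60: reorder >= 151 → 0
bin=D66: reorder >= 151 → 0
bin=D87: reorder >= 15 → 0
bin=D88: reorder >= 151 → -1
bin=D99: reorder >= 55 and hazmat >= 1 → 46

-1, -1, -1, -1, 0, 0, 0, -1, 46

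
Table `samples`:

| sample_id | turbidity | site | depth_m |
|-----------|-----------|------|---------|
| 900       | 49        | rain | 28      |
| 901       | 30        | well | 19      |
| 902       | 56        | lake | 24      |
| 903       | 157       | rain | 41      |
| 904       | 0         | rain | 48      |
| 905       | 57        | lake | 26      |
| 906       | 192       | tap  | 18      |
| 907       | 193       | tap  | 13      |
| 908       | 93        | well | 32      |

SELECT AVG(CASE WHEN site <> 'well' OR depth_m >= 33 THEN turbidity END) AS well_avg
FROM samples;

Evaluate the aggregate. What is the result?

sample_id=900: ✓ → 49
sample_id=901: ✗
sample_id=902: ✓ → 56
sample_id=903: ✓ → 157
sample_id=904: ✓ → 0
sample_id=905: ✓ → 57
sample_id=906: ✓ → 192
sample_id=907: ✓ → 193
sample_id=908: ✗
well_avg = (49 + 56 + 157 + 0 + 57 + 192 + 193) / 7 = 100.5714285714

100.5714285714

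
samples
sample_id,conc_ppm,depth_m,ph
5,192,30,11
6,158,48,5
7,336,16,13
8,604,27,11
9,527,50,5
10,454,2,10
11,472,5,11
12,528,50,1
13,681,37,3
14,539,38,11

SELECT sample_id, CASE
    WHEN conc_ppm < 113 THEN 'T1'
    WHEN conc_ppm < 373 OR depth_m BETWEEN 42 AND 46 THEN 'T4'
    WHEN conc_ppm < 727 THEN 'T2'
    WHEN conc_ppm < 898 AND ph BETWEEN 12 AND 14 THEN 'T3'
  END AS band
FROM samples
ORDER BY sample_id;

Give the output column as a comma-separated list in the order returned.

sample_id=5: conc_ppm < 373 OR depth_m BETWEEN 42 AND 46 → T4
sample_id=6: conc_ppm < 373 OR depth_m BETWEEN 42 AND 46 → T4
sample_id=7: conc_ppm < 373 OR depth_m BETWEEN 42 AND 46 → T4
sample_id=8: conc_ppm < 727 → T2
sample_id=9: conc_ppm < 727 → T2
sample_id=10: conc_ppm < 727 → T2
sample_id=11: conc_ppm < 727 → T2
sample_id=12: conc_ppm < 727 → T2
sample_id=13: conc_ppm < 727 → T2
sample_id=14: conc_ppm < 727 → T2

T4, T4, T4, T2, T2, T2, T2, T2, T2, T2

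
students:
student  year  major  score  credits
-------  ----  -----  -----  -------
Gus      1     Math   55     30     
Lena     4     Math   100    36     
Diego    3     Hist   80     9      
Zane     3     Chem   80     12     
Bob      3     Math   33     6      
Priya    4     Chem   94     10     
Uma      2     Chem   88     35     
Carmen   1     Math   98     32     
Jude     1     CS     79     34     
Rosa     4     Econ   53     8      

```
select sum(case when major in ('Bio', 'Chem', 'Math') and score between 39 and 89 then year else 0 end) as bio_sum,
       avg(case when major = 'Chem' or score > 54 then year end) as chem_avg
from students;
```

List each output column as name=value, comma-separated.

[bio_sum: major in ('Bio', 'Chem', 'Math') and score between 39 and 89]
student=Gus: ✓ → 1
student=Lena: ✗
student=Diego: ✗
student=Zane: ✓ → 3
student=Bob: ✗
student=Priya: ✗
student=Uma: ✓ → 2
student=Carmen: ✗
student=Jude: ✗
student=Rosa: ✗
bio_sum = 1 + 3 + 2 = 6
—
[chem_avg: major = 'Chem' or score > 54]
student=Gus: ✓ → 1
student=Lena: ✓ → 4
student=Diego: ✓ → 3
student=Zane: ✓ → 3
student=Bob: ✗
student=Priya: ✓ → 4
student=Uma: ✓ → 2
student=Carmen: ✓ → 1
student=Jude: ✓ → 1
student=Rosa: ✗
chem_avg = (1 + 4 + 3 + 3 + 4 + 2 + 1 + 1) / 8 = 2.375

bio_sum=6, chem_avg=2.375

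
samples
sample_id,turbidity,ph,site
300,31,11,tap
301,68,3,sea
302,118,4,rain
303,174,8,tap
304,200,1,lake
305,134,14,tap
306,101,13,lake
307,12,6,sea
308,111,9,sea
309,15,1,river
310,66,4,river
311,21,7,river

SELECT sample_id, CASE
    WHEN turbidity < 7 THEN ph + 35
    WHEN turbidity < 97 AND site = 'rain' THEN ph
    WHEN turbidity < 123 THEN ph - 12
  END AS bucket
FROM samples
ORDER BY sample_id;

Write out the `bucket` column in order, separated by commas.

sample_id=300: turbidity < 123 → -1
sample_id=301: turbidity < 123 → -9
sample_id=302: turbidity < 123 → -8
sample_id=303: (no match → NULL) → NULL
sample_id=304: (no match → NULL) → NULL
sample_id=305: (no match → NULL) → NULL
sample_id=306: turbidity < 123 → 1
sample_id=307: turbidity < 123 → -6
sample_id=308: turbidity < 123 → -3
sample_id=309: turbidity < 123 → -11
sample_id=310: turbidity < 123 → -8
sample_id=311: turbidity < 123 → -5

-1, -9, -8, NULL, NULL, NULL, 1, -6, -3, -11, -8, -5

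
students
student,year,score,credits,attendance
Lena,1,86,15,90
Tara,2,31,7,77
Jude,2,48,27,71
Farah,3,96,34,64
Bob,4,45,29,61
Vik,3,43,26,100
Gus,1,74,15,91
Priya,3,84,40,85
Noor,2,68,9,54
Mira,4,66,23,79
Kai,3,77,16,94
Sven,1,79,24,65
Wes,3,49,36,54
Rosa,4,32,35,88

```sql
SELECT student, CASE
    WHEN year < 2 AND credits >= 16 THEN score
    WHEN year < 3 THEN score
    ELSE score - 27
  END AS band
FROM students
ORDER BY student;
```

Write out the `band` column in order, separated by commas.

18, 69, 74, 48, 50, 86, 39, 68, 57, 5, 79, 31, 16, 22

student=Bob: ELSE → 18
student=Farah: ELSE → 69
student=Gus: year < 3 → 74
student=Jude: year < 3 → 48
student=Kai: ELSE → 50
student=Lena: year < 3 → 86
student=Mira: ELSE → 39
student=Noor: year < 3 → 68
student=Priya: ELSE → 57
student=Rosa: ELSE → 5
student=Sven: year < 2 AND credits >= 16 → 79
student=Tara: year < 3 → 31
student=Vik: ELSE → 16
student=Wes: ELSE → 22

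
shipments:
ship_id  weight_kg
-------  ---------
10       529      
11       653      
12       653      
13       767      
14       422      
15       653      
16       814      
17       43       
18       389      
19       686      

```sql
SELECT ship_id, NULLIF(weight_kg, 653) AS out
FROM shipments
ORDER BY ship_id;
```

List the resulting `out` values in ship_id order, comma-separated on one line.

ship_id=10: weight_kg=529 vs 653: differ → 529
ship_id=11: weight_kg=653 vs 653: equal → NULL
ship_id=12: weight_kg=653 vs 653: equal → NULL
ship_id=13: weight_kg=767 vs 653: differ → 767
ship_id=14: weight_kg=422 vs 653: differ → 422
ship_id=15: weight_kg=653 vs 653: equal → NULL
ship_id=16: weight_kg=814 vs 653: differ → 814
ship_id=17: weight_kg=43 vs 653: differ → 43
ship_id=18: weight_kg=389 vs 653: differ → 389
ship_id=19: weight_kg=686 vs 653: differ → 686

529, NULL, NULL, 767, 422, NULL, 814, 43, 389, 686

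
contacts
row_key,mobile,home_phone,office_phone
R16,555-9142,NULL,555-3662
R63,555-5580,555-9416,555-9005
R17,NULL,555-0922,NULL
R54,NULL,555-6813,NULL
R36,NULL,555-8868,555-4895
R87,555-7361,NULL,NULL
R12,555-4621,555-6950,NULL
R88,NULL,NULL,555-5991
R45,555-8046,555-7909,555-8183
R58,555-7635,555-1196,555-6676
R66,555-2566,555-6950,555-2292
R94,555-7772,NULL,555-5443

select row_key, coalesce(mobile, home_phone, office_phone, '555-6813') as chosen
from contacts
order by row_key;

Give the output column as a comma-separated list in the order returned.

555-4621, 555-9142, 555-0922, 555-8868, 555-8046, 555-6813, 555-7635, 555-5580, 555-2566, 555-7361, 555-5991, 555-7772

row_key=R12: mobile=555-4621 → 555-4621
row_key=R16: mobile=555-9142 → 555-9142
row_key=R17: mobile=NULL, home_phone=555-0922 → 555-0922
row_key=R36: mobile=NULL, home_phone=555-8868 → 555-8868
row_key=R45: mobile=555-8046 → 555-8046
row_key=R54: mobile=NULL, home_phone=555-6813 → 555-6813
row_key=R58: mobile=555-7635 → 555-7635
row_key=R63: mobile=555-5580 → 555-5580
row_key=R66: mobile=555-2566 → 555-2566
row_key=R87: mobile=555-7361 → 555-7361
row_key=R88: mobile=NULL, home_phone=NULL, office_phone=555-5991 → 555-5991
row_key=R94: mobile=555-7772 → 555-7772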